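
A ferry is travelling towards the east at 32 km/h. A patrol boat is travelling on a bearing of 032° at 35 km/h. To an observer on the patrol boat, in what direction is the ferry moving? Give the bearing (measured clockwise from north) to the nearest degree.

156°

Taking east as x and north as y: ferry velocity = (32.000, 0.000) km/h; patrol boat velocity = (18.547, 29.682) km/h.
Velocity of ferry relative to patrol boat = (32.000, 0.000) − (18.547, 29.682) = (13.453, -29.682) km/h.
Bearing = atan2(13.45, -29.68) = 155.62° clockwise from north.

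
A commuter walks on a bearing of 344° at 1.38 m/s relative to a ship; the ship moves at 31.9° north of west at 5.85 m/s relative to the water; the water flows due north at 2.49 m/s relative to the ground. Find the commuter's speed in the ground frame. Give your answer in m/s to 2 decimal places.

In east/north components (m/s): commuter relative to ship = (-0.380, 1.327); ship relative to water = (-4.966, 3.091); water relative to ground = (0.000, 2.490).
Sum = (-5.347, 6.908) m/s.
Speed = |(-5.347, 6.908)| = 8.735 m/s.

8.74 m/s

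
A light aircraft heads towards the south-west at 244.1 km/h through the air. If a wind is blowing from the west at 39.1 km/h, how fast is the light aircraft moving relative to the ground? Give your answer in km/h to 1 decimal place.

Taking east as x and north as y: velocity relative to the air = (-172.605, -172.605) km/h; the air relative to ground = (39.100, 0.000) km/h.
Velocity relative to ground = (-172.605, -172.605) + (39.100, 0.000) = (-133.505, -172.605) km/h.
Speed = |(-133.505, -172.605)| = 218.211 km/h.

218.2 km/h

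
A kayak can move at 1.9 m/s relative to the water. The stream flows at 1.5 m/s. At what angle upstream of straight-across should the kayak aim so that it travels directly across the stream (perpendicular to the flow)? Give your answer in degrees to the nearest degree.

To cancel the current, the upstream component of the kayak's velocity must equal the flow: 1.9 sin θ = 1.5.
sin θ = 1.5 / 1.9 = 0.7895.
θ = arcsin(0.7895) = 52.136°.

52°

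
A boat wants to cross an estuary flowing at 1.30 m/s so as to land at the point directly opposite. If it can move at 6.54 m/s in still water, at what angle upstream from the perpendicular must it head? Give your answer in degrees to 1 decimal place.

To cancel the current, the upstream component of the boat's velocity must equal the flow: 6.54 sin θ = 1.30.
sin θ = 1.30 / 6.54 = 0.1988.
θ = arcsin(0.1988) = 11.465°.

11.5°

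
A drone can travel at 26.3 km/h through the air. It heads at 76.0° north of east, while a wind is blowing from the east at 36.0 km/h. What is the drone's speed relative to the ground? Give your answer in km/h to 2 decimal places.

39.11 km/h

Taking east as x and north as y: velocity relative to the air = (6.363, 25.519) km/h; the air relative to ground = (-36.000, 0.000) km/h.
Velocity relative to ground = (6.363, 25.519) + (-36.000, 0.000) = (-29.637, 25.519) km/h.
Speed = |(-29.637, 25.519)| = 39.110 km/h.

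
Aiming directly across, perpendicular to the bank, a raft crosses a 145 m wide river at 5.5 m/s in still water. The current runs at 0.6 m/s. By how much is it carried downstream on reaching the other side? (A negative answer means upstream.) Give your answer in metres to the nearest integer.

Perpendicular speed = 5.500 m/s; crossing time = 145 / 5.500 = 26.364 s.
Net downstream speed = 0.600 m/s.
Drift = 0.600 × 26.364 = 15.818 m (downstream).

16 m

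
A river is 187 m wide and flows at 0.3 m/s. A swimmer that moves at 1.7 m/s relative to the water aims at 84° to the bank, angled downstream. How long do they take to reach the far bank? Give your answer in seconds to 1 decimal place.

The component of the swimmer's velocity perpendicular to the bank is 1.7 × sin 84° = 1.691 m/s.
The current is parallel to the bank, so it does not affect the crossing time.
Time = 187 / 1.691 = 110.606 s.

110.6 s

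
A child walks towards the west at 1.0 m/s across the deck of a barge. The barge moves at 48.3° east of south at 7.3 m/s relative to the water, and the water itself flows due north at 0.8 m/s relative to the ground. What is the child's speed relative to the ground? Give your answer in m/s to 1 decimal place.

6.0 m/s

In east/north components (m/s): child relative to barge = (-1.000, 0.000); barge relative to water = (5.450, -4.856); water relative to ground = (0.000, 0.800).
Sum = (4.450, -4.056) m/s.
Speed = |(4.450, -4.056)| = 6.022 m/s.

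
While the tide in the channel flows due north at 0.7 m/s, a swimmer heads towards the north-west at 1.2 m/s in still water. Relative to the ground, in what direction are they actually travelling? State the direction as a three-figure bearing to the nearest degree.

331°

Taking east as x and north as y: velocity relative to the water = (-0.849, 0.849) m/s; the water relative to ground = (0.000, 0.700) m/s.
Velocity relative to ground = (-0.849, 0.849) + (0.000, 0.700) = (-0.849, 1.549) m/s.
Bearing = atan2(-0.85, 1.55) = 331.28° clockwise from north.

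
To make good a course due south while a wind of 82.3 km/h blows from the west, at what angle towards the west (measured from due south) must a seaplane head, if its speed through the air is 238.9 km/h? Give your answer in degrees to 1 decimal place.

The wind pushes perpendicular to the desired track; the heading must have a component into the wind equal to 82.3 km/h: 238.9 sin θ = 82.3.
sin θ = 0.3445, so θ = 20.151°.

20.2°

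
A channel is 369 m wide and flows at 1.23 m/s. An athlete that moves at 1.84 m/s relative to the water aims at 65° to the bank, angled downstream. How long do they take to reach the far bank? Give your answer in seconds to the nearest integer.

The component of the athlete's velocity perpendicular to the bank is 1.84 × sin 65° = 1.668 m/s.
The flow acts along the bank and has no component across it.
Time = 369 / 1.668 = 221.275 s.

221 s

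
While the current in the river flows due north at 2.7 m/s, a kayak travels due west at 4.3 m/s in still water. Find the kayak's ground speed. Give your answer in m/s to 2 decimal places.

5.08 m/s

Taking east as x and north as y: velocity relative to the water = (-4.300, 0.000) m/s; the water relative to ground = (0.000, 2.700) m/s.
Velocity relative to ground = (-4.300, 0.000) + (0.000, 2.700) = (-4.300, 2.700) m/s.
Speed = |(-4.300, 2.700)| = 5.077 m/s.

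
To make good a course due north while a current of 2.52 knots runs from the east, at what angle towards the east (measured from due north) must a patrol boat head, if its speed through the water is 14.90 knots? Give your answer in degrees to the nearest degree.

10°

The current pushes perpendicular to the desired track; the heading must have a component into the current equal to 2.52 knots: 14.90 sin θ = 2.52.
sin θ = 0.1691, so θ = 9.737°.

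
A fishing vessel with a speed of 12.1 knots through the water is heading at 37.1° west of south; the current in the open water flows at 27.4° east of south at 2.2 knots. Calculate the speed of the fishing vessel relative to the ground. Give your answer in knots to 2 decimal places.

Taking east as x and north as y: velocity relative to the water = (-7.299, -9.651) knots; the water relative to ground = (1.012, -1.953) knots.
Velocity relative to ground = (-7.299, -9.651) + (1.012, -1.953) = (-6.286, -11.604) knots.
Speed = |(-6.286, -11.604)| = 13.197 knots.

13.20 knots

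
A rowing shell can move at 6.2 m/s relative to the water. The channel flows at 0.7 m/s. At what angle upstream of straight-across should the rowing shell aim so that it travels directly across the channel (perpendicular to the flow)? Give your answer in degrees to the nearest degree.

6°

To cancel the current, the upstream component of the rowing shell's velocity must equal the flow: 6.2 sin θ = 0.7.
sin θ = 0.7 / 6.2 = 0.1129.
θ = arcsin(0.1129) = 6.483°.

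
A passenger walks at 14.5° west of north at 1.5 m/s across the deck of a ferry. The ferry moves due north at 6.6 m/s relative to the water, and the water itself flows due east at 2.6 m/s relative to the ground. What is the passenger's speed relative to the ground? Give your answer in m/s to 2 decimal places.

8.35 m/s

In east/north components (m/s): passenger relative to ferry = (-0.376, 1.452); ferry relative to water = (0.000, 6.600); water relative to ground = (2.600, 0.000).
Sum = (2.224, 8.052) m/s.
Speed = |(2.224, 8.052)| = 8.354 m/s.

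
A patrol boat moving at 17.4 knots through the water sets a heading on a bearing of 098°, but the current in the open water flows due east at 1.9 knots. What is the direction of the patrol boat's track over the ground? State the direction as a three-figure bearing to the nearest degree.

Taking east as x and north as y: velocity relative to the water = (17.231, -2.422) knots; the water relative to ground = (1.900, 0.000) knots.
Velocity relative to ground = (17.231, -2.422) + (1.900, 0.000) = (19.131, -2.422) knots.
Bearing = atan2(19.13, -2.42) = 97.21° clockwise from north.

097°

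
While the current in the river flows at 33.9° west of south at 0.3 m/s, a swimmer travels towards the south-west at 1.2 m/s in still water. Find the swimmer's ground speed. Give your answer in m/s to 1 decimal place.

1.5 m/s

Taking east as x and north as y: velocity relative to the water = (-0.849, -0.849) m/s; the water relative to ground = (-0.167, -0.249) m/s.
Velocity relative to ground = (-0.849, -0.849) + (-0.167, -0.249) = (-1.016, -1.098) m/s.
Speed = |(-1.016, -1.098)| = 1.496 m/s.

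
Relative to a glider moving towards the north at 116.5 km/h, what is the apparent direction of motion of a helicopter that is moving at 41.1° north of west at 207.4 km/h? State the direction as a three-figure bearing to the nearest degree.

277°

Taking east as x and north as y: helicopter velocity = (-156.289, 136.340) km/h; glider velocity = (0.000, 116.500) km/h.
Velocity of helicopter relative to glider = (-156.289, 136.340) − (0.000, 116.500) = (-156.289, 19.840) km/h.
Bearing = atan2(-156.29, 19.84) = 277.23° clockwise from north.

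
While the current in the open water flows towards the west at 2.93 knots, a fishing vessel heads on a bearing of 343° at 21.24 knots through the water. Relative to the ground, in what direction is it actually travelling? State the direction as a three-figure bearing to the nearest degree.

Taking east as x and north as y: velocity relative to the water = (-6.210, 20.312) knots; the water relative to ground = (-2.930, 0.000) knots.
Velocity relative to ground = (-6.210, 20.312) + (-2.930, 0.000) = (-9.140, 20.312) knots.
Bearing = atan2(-9.14, 20.31) = 335.77° clockwise from north.

336°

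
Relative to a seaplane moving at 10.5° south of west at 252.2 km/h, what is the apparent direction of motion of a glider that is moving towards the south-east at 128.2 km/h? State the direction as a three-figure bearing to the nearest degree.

098°

Taking east as x and north as y: glider velocity = (90.651, -90.651) km/h; seaplane velocity = (-247.977, -45.960) km/h.
Velocity of glider relative to seaplane = (90.651, -90.651) − (-247.977, -45.960) = (338.628, -44.691) km/h.
Bearing = atan2(338.63, -44.69) = 97.52° clockwise from north.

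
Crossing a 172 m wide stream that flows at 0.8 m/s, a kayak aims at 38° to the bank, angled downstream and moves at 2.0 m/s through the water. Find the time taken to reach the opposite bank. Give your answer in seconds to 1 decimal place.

139.7 s

The component of the kayak's velocity perpendicular to the bank is 2.0 × sin 38° = 1.231 m/s.
Only the cross-stream component determines the crossing time; the current contributes nothing perpendicular to the bank.
Time = 172 / 1.231 = 139.687 s.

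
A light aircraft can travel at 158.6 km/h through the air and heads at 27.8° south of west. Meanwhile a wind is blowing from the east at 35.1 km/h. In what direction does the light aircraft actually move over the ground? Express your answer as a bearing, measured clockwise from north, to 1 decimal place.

Taking east as x and north as y: velocity relative to the air = (-140.295, -73.969) km/h; the air relative to ground = (-35.100, 0.000) km/h.
Velocity relative to ground = (-140.295, -73.969) + (-35.100, 0.000) = (-175.395, -73.969) km/h.
Bearing = atan2(-175.39, -73.97) = 247.13° clockwise from north.

247.1°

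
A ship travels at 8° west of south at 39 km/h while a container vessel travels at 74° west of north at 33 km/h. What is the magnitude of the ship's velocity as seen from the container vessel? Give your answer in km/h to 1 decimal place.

Taking east as x and north as y: ship velocity = (-5.428, -38.620) km/h; container vessel velocity = (-31.722, 9.096) km/h.
Velocity of ship relative to container vessel = (-5.428, -38.620) − (-31.722, 9.096) = (26.294, -47.716) km/h.
Magnitude = |(26.294, -47.716)| = 54.481 km/h.

54.5 km/h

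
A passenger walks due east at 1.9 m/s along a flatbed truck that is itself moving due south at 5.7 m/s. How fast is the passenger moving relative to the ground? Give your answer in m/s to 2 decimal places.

Taking east as x and north as y: flatbed truck velocity = (0.000, -5.700) m/s; passenger velocity relative to flatbed truck = (1.900, 0.000) m/s.
Velocity relative to ground = (0.000, -5.700) + (1.900, 0.000) = (1.900, -5.700) m/s.
Speed = |(1.900, -5.700)| = 6.008 m/s.

6.01 m/s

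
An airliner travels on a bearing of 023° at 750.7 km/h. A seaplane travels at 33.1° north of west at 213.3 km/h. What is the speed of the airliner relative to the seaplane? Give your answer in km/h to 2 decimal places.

Taking east as x and north as y: airliner velocity = (293.322, 691.023) km/h; seaplane velocity = (-178.685, 116.484) km/h.
Velocity of airliner relative to seaplane = (293.322, 691.023) − (-178.685, 116.484) = (472.007, 574.539) km/h.
Magnitude = |(472.007, 574.539)| = 743.563 km/h.

743.56 km/h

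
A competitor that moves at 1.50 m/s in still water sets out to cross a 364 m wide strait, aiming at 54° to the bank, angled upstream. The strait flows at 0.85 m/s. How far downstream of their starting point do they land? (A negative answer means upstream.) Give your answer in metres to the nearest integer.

-10 m

Perpendicular speed = 1.214 m/s; crossing time = 364 / 1.214 = 299.952 s.
Net downstream speed = -0.032 m/s.
Drift = -0.032 × 299.952 = -9.502 m (upstream).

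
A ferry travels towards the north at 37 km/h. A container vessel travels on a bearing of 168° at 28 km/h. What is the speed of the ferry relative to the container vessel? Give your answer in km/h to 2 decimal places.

64.65 km/h

Taking east as x and north as y: ferry velocity = (0.000, 37.000) km/h; container vessel velocity = (5.822, -27.388) km/h.
Velocity of ferry relative to container vessel = (0.000, 37.000) − (5.822, -27.388) = (-5.822, 64.388) km/h.
Magnitude = |(-5.822, 64.388)| = 64.651 km/h.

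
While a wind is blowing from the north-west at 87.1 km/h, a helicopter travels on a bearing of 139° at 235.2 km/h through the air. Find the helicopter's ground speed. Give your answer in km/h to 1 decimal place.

322.1 km/h

Taking east as x and north as y: velocity relative to the air = (154.305, -177.508) km/h; the air relative to ground = (61.589, -61.589) km/h.
Velocity relative to ground = (154.305, -177.508) + (61.589, -61.589) = (215.894, -239.097) km/h.
Speed = |(215.894, -239.097)| = 322.145 km/h.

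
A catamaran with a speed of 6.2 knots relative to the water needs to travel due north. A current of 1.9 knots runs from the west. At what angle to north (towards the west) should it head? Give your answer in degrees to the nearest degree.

The current pushes perpendicular to the desired track; the heading must have a component into the current equal to 1.9 knots: 6.2 sin θ = 1.9.
sin θ = 0.3065, so θ = 17.846°.

18°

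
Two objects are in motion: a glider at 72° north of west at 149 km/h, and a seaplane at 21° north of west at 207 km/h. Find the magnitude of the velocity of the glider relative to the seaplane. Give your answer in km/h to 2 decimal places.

161.96 km/h

Taking east as x and north as y: glider velocity = (-46.044, 141.707) km/h; seaplane velocity = (-193.251, 74.182) km/h.
Velocity of glider relative to seaplane = (-46.044, 141.707) − (-193.251, 74.182) = (147.208, 67.525) km/h.
Magnitude = |(147.208, 67.525)| = 161.956 km/h.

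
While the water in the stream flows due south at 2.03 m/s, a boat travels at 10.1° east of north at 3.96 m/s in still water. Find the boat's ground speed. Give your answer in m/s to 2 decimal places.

1.99 m/s

Taking east as x and north as y: velocity relative to the water = (0.694, 3.899) m/s; the water relative to ground = (0.000, -2.030) m/s.
Velocity relative to ground = (0.694, 3.899) + (0.000, -2.030) = (0.694, 1.869) m/s.
Speed = |(0.694, 1.869)| = 1.994 m/s.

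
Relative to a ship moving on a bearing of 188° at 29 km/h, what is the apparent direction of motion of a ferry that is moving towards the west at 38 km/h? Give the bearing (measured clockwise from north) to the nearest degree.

Taking east as x and north as y: ferry velocity = (-38.000, 0.000) km/h; ship velocity = (-4.036, -28.718) km/h.
Velocity of ferry relative to ship = (-38.000, 0.000) − (-4.036, -28.718) = (-33.964, 28.718) km/h.
Bearing = atan2(-33.96, 28.72) = 310.22° clockwise from north.

310°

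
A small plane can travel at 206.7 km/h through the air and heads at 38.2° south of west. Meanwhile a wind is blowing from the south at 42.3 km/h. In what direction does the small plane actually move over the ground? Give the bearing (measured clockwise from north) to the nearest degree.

Taking east as x and north as y: velocity relative to the air = (-162.437, -127.825) km/h; the air relative to ground = (0.000, 42.300) km/h.
Velocity relative to ground = (-162.437, -127.825) + (0.000, 42.300) = (-162.437, -85.525) km/h.
Bearing = atan2(-162.44, -85.53) = 242.23° clockwise from north.

242°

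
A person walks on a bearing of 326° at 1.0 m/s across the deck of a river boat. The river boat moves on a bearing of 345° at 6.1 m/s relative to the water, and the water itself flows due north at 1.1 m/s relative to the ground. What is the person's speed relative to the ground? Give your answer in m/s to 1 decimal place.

8.1 m/s

In east/north components (m/s): person relative to river boat = (-0.559, 0.829); river boat relative to water = (-1.579, 5.892); water relative to ground = (0.000, 1.100).
Sum = (-2.138, 7.821) m/s.
Speed = |(-2.138, 7.821)| = 8.108 m/s.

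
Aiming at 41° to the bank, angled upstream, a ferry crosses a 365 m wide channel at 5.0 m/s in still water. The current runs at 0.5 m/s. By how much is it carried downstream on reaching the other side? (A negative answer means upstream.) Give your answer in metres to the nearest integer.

Perpendicular speed = 3.280 m/s; crossing time = 365 / 3.280 = 111.270 s.
Net downstream speed = -3.274 m/s.
Drift = -3.274 × 111.270 = -364.249 m (upstream).

-364 m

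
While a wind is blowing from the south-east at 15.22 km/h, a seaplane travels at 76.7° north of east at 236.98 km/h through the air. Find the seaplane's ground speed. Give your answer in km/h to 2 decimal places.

Taking east as x and north as y: velocity relative to the air = (54.517, 230.624) km/h; the air relative to ground = (-10.762, 10.762) km/h.
Velocity relative to ground = (54.517, 230.624) + (-10.762, 10.762) = (43.755, 241.386) km/h.
Speed = |(43.755, 241.386)| = 245.320 km/h.

245.32 km/h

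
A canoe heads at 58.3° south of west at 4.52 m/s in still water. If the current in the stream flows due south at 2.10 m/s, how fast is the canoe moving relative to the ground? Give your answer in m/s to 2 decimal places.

6.40 m/s

Taking east as x and north as y: velocity relative to the water = (-2.375, -3.846) m/s; the water relative to ground = (0.000, -2.100) m/s.
Velocity relative to ground = (-2.375, -3.846) + (0.000, -2.100) = (-2.375, -5.946) m/s.
Speed = |(-2.375, -5.946)| = 6.403 m/s.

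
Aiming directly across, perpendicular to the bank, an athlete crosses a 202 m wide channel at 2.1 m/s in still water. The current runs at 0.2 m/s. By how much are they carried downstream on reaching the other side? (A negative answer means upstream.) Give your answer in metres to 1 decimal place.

19.2 m

Perpendicular speed = 2.100 m/s; crossing time = 202 / 2.100 = 96.190 s.
Net downstream speed = 0.200 m/s.
Drift = 0.200 × 96.190 = 19.238 m (downstream).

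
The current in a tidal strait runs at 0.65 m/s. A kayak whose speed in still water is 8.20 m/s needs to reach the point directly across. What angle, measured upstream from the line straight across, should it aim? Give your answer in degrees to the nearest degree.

5°

To cancel the current, the upstream component of the kayak's velocity must equal the flow: 8.20 sin θ = 0.65.
sin θ = 0.65 / 8.20 = 0.0793.
θ = arcsin(0.0793) = 4.547°.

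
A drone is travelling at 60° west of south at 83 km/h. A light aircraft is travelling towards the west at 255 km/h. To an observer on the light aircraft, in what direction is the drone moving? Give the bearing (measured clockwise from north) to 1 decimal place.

Taking east as x and north as y: drone velocity = (-71.880, -41.500) km/h; light aircraft velocity = (-255.000, 0.000) km/h.
Velocity of drone relative to light aircraft = (-71.880, -41.500) − (-255.000, 0.000) = (183.120, -41.500) km/h.
Bearing = atan2(183.12, -41.50) = 102.77° clockwise from north.

102.8°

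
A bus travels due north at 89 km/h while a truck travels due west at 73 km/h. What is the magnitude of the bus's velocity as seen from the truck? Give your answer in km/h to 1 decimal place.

115.1 km/h

Taking east as x and north as y: bus velocity = (0.000, 89.000) km/h; truck velocity = (-73.000, 0.000) km/h.
Velocity of bus relative to truck = (0.000, 89.000) − (-73.000, 0.000) = (73.000, 89.000) km/h.
Magnitude = |(73.000, 89.000)| = 115.109 km/h.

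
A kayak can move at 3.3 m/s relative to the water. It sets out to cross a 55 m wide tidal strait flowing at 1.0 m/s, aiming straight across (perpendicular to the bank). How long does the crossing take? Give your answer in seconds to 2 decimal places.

The component of the kayak's velocity perpendicular to the bank is 3.3 m/s.
The current is parallel to the bank, so it does not affect the crossing time.
Time = 55 / 3.300 = 16.667 s.

16.67 s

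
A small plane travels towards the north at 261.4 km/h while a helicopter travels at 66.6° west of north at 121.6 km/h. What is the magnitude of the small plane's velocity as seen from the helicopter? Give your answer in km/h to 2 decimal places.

Taking east as x and north as y: small plane velocity = (0.000, 261.400) km/h; helicopter velocity = (-111.599, 48.293) km/h.
Velocity of small plane relative to helicopter = (0.000, 261.400) − (-111.599, 48.293) = (111.599, 213.107) km/h.
Magnitude = |(111.599, 213.107)| = 240.559 km/h.

240.56 km/h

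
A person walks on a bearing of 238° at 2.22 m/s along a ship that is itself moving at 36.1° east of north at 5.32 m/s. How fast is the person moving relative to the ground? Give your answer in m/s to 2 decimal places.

3.36 m/s

Taking east as x and north as y: ship velocity = (3.135, 4.299) m/s; person velocity relative to ship = (-1.883, -1.176) m/s.
Velocity relative to ground = (3.135, 4.299) + (-1.883, -1.176) = (1.252, 3.122) m/s.
Speed = |(1.252, 3.122)| = 3.364 m/s.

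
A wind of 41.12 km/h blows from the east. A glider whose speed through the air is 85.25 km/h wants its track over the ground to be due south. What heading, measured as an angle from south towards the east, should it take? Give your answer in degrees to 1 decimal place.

28.8°

The wind pushes perpendicular to the desired track; the heading must have a component into the wind equal to 41.12 km/h: 85.25 sin θ = 41.12.
sin θ = 0.4823, so θ = 28.839°.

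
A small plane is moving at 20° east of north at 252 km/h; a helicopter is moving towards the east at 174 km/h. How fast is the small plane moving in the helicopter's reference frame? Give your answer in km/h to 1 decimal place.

252.6 km/h

Taking east as x and north as y: small plane velocity = (86.189, 236.803) km/h; helicopter velocity = (174.000, 0.000) km/h.
Velocity of small plane relative to helicopter = (86.189, 236.803) − (174.000, 0.000) = (-87.811, 236.803) km/h.
Magnitude = |(-87.811, 236.803)| = 252.559 km/h.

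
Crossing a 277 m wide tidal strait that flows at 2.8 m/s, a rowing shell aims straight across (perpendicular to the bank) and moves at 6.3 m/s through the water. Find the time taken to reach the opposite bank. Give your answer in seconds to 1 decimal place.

44.0 s

The component of the rowing shell's velocity perpendicular to the bank is 6.3 m/s.
The flow acts along the bank and has no component across it.
Time = 277 / 6.300 = 43.968 s.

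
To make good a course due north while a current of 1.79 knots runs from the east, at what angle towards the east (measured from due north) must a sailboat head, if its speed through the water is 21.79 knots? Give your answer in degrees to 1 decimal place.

The current pushes perpendicular to the desired track; the heading must have a component into the current equal to 1.79 knots: 21.79 sin θ = 1.79.
sin θ = 0.0821, so θ = 4.712°.

4.7°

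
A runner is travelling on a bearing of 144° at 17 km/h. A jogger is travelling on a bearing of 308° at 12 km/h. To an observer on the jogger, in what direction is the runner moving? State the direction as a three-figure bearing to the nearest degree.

Taking east as x and north as y: runner velocity = (9.992, -13.753) km/h; jogger velocity = (-9.456, 7.388) km/h.
Velocity of runner relative to jogger = (9.992, -13.753) − (-9.456, 7.388) = (19.448, -21.141) km/h.
Bearing = atan2(19.45, -21.14) = 137.39° clockwise from north.

137°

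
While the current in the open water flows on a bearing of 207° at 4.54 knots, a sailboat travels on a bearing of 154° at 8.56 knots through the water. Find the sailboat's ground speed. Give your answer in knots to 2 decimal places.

11.86 knots

Taking east as x and north as y: velocity relative to the water = (3.752, -7.694) knots; the water relative to ground = (-2.061, -4.045) knots.
Velocity relative to ground = (3.752, -7.694) + (-2.061, -4.045) = (1.691, -11.739) knots.
Speed = |(1.691, -11.739)| = 11.860 knots.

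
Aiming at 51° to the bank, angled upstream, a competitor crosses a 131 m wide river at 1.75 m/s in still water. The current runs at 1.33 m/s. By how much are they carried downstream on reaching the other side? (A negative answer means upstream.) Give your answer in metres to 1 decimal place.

Perpendicular speed = 1.360 m/s; crossing time = 131 / 1.360 = 96.323 s.
Net downstream speed = 0.229 m/s.
Drift = 0.229 × 96.323 = 22.028 m (downstream).

22.0 m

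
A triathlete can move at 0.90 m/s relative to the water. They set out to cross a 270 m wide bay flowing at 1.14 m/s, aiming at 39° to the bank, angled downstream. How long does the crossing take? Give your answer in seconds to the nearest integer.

The component of the triathlete's velocity perpendicular to the bank is 0.90 × sin 39° = 0.566 m/s.
The current is parallel to the bank, so it does not affect the crossing time.
Time = 270 / 0.566 = 476.705 s.

477 s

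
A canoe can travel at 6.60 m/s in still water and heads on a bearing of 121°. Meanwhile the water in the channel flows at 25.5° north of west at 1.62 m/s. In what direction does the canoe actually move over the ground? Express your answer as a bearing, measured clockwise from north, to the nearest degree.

Taking east as x and north as y: velocity relative to the water = (5.657, -3.399) m/s; the water relative to ground = (-1.462, 0.697) m/s.
Velocity relative to ground = (5.657, -3.399) + (-1.462, 0.697) = (4.195, -2.702) m/s.
Bearing = atan2(4.20, -2.70) = 122.78° clockwise from north.

123°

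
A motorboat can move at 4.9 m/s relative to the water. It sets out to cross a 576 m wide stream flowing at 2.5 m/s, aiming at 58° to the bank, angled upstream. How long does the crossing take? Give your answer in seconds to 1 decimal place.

138.6 s

The component of the motorboat's velocity perpendicular to the bank is 4.9 × sin 58° = 4.155 m/s.
The current is parallel to the bank, so it does not affect the crossing time.
Time = 576 / 4.155 = 138.614 s.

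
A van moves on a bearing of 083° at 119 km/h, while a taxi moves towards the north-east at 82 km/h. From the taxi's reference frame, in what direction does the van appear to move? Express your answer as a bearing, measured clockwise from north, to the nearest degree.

Taking east as x and north as y: van velocity = (118.113, 14.502) km/h; taxi velocity = (57.983, 57.983) km/h.
Velocity of van relative to taxi = (118.113, 14.502) − (57.983, 57.983) = (60.130, -43.480) km/h.
Bearing = atan2(60.13, -43.48) = 125.87° clockwise from north.

126°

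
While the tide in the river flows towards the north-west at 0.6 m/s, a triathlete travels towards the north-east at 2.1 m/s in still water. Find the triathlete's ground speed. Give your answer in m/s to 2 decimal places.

Taking east as x and north as y: velocity relative to the water = (1.485, 1.485) m/s; the water relative to ground = (-0.424, 0.424) m/s.
Velocity relative to ground = (1.485, 1.485) + (-0.424, 0.424) = (1.061, 1.909) m/s.
Speed = |(1.061, 1.909)| = 2.184 m/s.

2.18 m/s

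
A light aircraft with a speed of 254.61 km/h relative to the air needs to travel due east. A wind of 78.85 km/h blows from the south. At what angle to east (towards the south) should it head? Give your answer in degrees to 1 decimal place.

The wind pushes perpendicular to the desired track; the heading must have a component into the wind equal to 78.85 km/h: 254.61 sin θ = 78.85.
sin θ = 0.3097, so θ = 18.041°.

18.0°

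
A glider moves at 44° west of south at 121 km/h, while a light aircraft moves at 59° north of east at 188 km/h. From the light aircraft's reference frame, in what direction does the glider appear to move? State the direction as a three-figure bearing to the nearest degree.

216°

Taking east as x and north as y: glider velocity = (-84.054, -87.040) km/h; light aircraft velocity = (96.827, 161.147) km/h.
Velocity of glider relative to light aircraft = (-84.054, -87.040) − (96.827, 161.147) = (-180.881, -248.188) km/h.
Bearing = atan2(-180.88, -248.19) = 216.08° clockwise from north.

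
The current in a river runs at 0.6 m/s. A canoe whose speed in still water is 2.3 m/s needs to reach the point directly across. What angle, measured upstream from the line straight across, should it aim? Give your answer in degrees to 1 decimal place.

15.1°

To cancel the current, the upstream component of the canoe's velocity must equal the flow: 2.3 sin θ = 0.6.
sin θ = 0.6 / 2.3 = 0.2609.
θ = arcsin(0.2609) = 15.122°.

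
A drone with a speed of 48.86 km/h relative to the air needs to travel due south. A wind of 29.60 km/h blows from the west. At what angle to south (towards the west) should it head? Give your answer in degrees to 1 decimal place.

37.3°

The wind pushes perpendicular to the desired track; the heading must have a component into the wind equal to 29.60 km/h: 48.86 sin θ = 29.60.
sin θ = 0.6058, so θ = 37.287°.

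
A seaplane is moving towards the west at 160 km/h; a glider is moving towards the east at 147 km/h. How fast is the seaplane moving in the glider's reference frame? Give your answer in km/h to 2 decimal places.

307.00 km/h

Taking east as x and north as y: seaplane velocity = (-160.000, 0.000) km/h; glider velocity = (147.000, 0.000) km/h.
Velocity of seaplane relative to glider = (-160.000, 0.000) − (147.000, 0.000) = (-307.000, 0.000) km/h.
Magnitude = |(-307.000, 0.000)| = 307.000 km/h.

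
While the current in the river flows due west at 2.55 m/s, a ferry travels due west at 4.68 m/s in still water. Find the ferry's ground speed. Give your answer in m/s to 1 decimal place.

Taking east as x and north as y: velocity relative to the water = (-4.680, 0.000) m/s; the water relative to ground = (-2.550, 0.000) m/s.
Velocity relative to ground = (-4.680, 0.000) + (-2.550, 0.000) = (-7.230, 0.000) m/s.
Speed = |(-7.230, 0.000)| = 7.230 m/s.

7.2 m/s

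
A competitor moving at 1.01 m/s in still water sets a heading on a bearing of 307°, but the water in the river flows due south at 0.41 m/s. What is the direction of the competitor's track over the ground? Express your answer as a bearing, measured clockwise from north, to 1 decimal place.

Taking east as x and north as y: velocity relative to the water = (-0.807, 0.608) m/s; the water relative to ground = (0.000, -0.410) m/s.
Velocity relative to ground = (-0.807, 0.608) + (0.000, -0.410) = (-0.807, 0.198) m/s.
Bearing = atan2(-0.81, 0.20) = 283.78° clockwise from north.

283.8°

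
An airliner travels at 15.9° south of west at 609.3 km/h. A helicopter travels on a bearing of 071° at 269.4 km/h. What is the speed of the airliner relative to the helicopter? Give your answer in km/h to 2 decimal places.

Taking east as x and north as y: airliner velocity = (-585.989, -166.923) km/h; helicopter velocity = (254.723, 87.708) km/h.
Velocity of airliner relative to helicopter = (-585.989, -166.923) − (254.723, 87.708) = (-840.712, -254.631) km/h.
Magnitude = |(-840.712, -254.631)| = 878.427 km/h.

878.43 km/h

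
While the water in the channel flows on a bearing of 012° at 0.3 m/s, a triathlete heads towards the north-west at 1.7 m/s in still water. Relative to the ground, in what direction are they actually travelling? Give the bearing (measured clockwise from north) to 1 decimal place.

Taking east as x and north as y: velocity relative to the water = (-1.202, 1.202) m/s; the water relative to ground = (0.062, 0.293) m/s.
Velocity relative to ground = (-1.202, 1.202) + (0.062, 0.293) = (-1.140, 1.496) m/s.
Bearing = atan2(-1.14, 1.50) = 322.69° clockwise from north.

322.7°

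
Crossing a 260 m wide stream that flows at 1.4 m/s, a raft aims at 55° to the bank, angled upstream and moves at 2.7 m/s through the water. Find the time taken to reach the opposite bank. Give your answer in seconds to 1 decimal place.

117.6 s

The component of the raft's velocity perpendicular to the bank is 2.7 × sin 55° = 2.212 m/s.
The flow acts along the bank and has no component across it.
Time = 260 / 2.212 = 117.556 s.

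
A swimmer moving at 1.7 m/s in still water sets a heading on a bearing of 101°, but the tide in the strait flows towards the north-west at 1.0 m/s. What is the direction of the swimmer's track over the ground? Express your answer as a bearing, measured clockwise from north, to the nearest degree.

Taking east as x and north as y: velocity relative to the water = (1.669, -0.324) m/s; the water relative to ground = (-0.707, 0.707) m/s.
Velocity relative to ground = (1.669, -0.324) + (-0.707, 0.707) = (0.962, 0.383) m/s.
Bearing = atan2(0.96, 0.38) = 68.30° clockwise from north.

068°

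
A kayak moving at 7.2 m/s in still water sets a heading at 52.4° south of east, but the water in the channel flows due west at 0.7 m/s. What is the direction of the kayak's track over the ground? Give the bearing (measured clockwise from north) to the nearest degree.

Taking east as x and north as y: velocity relative to the water = (4.393, -5.704) m/s; the water relative to ground = (-0.700, 0.000) m/s.
Velocity relative to ground = (4.393, -5.704) + (-0.700, 0.000) = (3.693, -5.704) m/s.
Bearing = atan2(3.69, -5.70) = 147.08° clockwise from north.

147°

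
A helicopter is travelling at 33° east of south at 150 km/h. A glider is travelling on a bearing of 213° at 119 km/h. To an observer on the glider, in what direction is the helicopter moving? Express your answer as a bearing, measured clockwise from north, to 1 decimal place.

100.1°

Taking east as x and north as y: helicopter velocity = (81.696, -125.801) km/h; glider velocity = (-64.812, -99.802) km/h.
Velocity of helicopter relative to glider = (81.696, -125.801) − (-64.812, -99.802) = (146.508, -25.999) km/h.
Bearing = atan2(146.51, -26.00) = 100.06° clockwise from north.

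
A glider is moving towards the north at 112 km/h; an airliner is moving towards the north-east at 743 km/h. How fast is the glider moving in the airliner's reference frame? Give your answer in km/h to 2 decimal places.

668.51 km/h

Taking east as x and north as y: glider velocity = (0.000, 112.000) km/h; airliner velocity = (525.380, 525.380) km/h.
Velocity of glider relative to airliner = (0.000, 112.000) − (525.380, 525.380) = (-525.380, -413.380) km/h.
Magnitude = |(-525.380, -413.380)| = 668.512 km/h.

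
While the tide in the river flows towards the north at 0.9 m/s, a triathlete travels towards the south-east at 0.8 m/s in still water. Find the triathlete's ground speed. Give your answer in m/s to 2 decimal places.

0.66 m/s

Taking east as x and north as y: velocity relative to the water = (0.566, -0.566) m/s; the water relative to ground = (0.000, 0.900) m/s.
Velocity relative to ground = (0.566, -0.566) + (0.000, 0.900) = (0.566, 0.334) m/s.
Speed = |(0.566, 0.334)| = 0.657 m/s.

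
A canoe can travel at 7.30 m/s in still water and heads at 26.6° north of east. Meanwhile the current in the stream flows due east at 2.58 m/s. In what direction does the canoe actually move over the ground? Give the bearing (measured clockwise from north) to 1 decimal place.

Taking east as x and north as y: velocity relative to the water = (6.527, 3.269) m/s; the water relative to ground = (2.580, 0.000) m/s.
Velocity relative to ground = (6.527, 3.269) + (2.580, 0.000) = (9.107, 3.269) m/s.
Bearing = atan2(9.11, 3.27) = 70.26° clockwise from north.

070.3°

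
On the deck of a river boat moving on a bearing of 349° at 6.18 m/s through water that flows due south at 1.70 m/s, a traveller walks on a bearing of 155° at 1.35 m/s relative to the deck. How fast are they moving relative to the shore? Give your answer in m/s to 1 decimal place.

3.2 m/s

In east/north components (m/s): traveller relative to river boat = (0.571, -1.224); river boat relative to water = (-1.179, 6.066); water relative to ground = (0.000, -1.700).
Sum = (-0.609, 3.143) m/s.
Speed = |(-0.609, 3.143)| = 3.201 m/s.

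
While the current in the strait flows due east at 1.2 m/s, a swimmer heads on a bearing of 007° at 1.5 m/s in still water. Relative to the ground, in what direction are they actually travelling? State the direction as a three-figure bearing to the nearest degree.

Taking east as x and north as y: velocity relative to the water = (0.183, 1.489) m/s; the water relative to ground = (1.200, 0.000) m/s.
Velocity relative to ground = (0.183, 1.489) + (1.200, 0.000) = (1.383, 1.489) m/s.
Bearing = atan2(1.38, 1.49) = 42.89° clockwise from north.

043°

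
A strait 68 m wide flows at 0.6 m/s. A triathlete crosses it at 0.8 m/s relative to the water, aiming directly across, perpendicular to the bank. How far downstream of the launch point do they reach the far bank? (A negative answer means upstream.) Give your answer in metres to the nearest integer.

Perpendicular speed = 0.800 m/s; crossing time = 68 / 0.800 = 85.000 s.
Net downstream speed = 0.600 m/s.
Drift = 0.600 × 85.000 = 51.000 m (downstream).

51 m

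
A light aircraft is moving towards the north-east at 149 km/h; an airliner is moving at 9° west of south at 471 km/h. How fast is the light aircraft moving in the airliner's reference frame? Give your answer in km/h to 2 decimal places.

597.99 km/h

Taking east as x and north as y: light aircraft velocity = (105.359, 105.359) km/h; airliner velocity = (-73.681, -465.201) km/h.
Velocity of light aircraft relative to airliner = (105.359, 105.359) − (-73.681, -465.201) = (179.040, 570.560) km/h.
Magnitude = |(179.040, 570.560)| = 597.992 km/h.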